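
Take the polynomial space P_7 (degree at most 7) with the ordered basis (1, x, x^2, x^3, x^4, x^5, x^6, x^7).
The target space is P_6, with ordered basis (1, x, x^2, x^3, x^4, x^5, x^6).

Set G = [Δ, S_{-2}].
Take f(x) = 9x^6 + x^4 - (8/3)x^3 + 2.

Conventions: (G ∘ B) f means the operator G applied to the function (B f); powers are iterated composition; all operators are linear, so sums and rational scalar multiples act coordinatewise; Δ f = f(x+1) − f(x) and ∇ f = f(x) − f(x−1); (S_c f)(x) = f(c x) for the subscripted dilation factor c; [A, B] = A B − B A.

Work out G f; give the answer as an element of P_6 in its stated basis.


S_{-2} f = 576x^6 + 16x^4 + (64/3)x^3 + 2
Δ S_{-2} f = 3456x^5 + 8640x^4 + 11584x^3 + 8800x^2 + 3584x + 1840/3
Δ f = 54x^5 + 135x^4 + 184x^3 + 133x^2 + 50x + 22/3
S_{-2} Δ f = -1728x^5 + 2160x^4 - 1472x^3 + 532x^2 - 100x + 22/3
[Δ, S_{-2}] f = 5184x^5 + 6480x^4 + 13056x^3 + 8268x^2 + 3684x + 606

the result is g(x) = 5184x^5 + 6480x^4 + 13056x^3 + 8268x^2 + 3684x + 606


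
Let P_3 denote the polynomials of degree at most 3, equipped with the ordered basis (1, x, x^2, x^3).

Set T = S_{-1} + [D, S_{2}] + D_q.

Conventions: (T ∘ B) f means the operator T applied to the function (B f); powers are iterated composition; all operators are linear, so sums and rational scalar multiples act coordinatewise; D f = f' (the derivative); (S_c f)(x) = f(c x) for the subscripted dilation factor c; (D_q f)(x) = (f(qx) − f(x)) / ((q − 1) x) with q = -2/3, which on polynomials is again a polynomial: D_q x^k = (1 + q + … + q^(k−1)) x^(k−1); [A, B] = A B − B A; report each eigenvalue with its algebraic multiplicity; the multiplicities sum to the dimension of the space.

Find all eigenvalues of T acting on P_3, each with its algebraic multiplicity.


image of 1: 1
image of x: -x + 2
image of x^2: x^2 + (13/3)x
image of x^3: -x^3 + (115/9)x^2
the matrix is upper triangular; its diagonal is (1, -1, 1, -1)
for a triangular matrix the eigenvalues are the diagonal entries, with algebraic multiplicity their repetition count

λ = -1 (multiplicity 2), λ = 1 (multiplicity 2)


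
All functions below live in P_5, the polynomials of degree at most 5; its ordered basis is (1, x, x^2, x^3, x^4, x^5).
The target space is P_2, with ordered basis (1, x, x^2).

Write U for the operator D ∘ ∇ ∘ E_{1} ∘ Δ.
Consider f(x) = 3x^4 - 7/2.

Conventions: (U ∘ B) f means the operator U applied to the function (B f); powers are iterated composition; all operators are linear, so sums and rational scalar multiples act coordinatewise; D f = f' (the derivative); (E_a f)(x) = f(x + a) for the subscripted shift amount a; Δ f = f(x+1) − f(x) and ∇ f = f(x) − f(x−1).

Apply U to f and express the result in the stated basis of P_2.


the image equals g(x) = 72x + 72

Δ f = 12x^3 + 18x^2 + 12x + 3
E_{1} Δ f = 12x^3 + 54x^2 + 84x + 45
∇ E_{1} Δ f = 36x^2 + 72x + 42
D (∇ ∘ E_{1} ∘ Δ) f = 72x + 72


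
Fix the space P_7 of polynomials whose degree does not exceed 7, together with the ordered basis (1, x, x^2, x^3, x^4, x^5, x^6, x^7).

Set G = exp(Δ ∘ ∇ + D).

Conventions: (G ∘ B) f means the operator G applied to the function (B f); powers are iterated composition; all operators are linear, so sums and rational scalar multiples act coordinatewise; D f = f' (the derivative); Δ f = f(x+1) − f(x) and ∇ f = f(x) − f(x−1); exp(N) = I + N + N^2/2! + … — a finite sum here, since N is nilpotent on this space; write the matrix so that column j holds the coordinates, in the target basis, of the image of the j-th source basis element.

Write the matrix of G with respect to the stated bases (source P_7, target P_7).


the matrix is [[1, 1, 3, 7, 27, 91, 423, 1807]; [0, 1, 2, 9, 28, 135, 546, 2961]; [0, 0, 1, 3, 18, 70, 405, 1911]; [0, 0, 0, 1, 4, 30, 140, 945]; [0, 0, 0, 0, 1, 5, 45, 245]; [0, 0, 0, 0, 0, 1, 6, 63]; [0, 0, 0, 0, 0, 0, 1, 7]; [0, 0, 0, 0, 0, 0, 0, 1]] (rows listed top to bottom)

image of 1: 1
image of x: x + 1
image of x^2: x^2 + 2x + 3
image of x^3: x^3 + 3x^2 + 9x + 7
image of x^4: x^4 + 4x^3 + 18x^2 + 28x + 27
image of x^5: x^5 + 5x^4 + 30x^3 + 70x^2 + 135x + 91
image of x^6: x^6 + 6x^5 + 45x^4 + 140x^3 + 405x^2 + 546x + 423
image of x^7: x^7 + 7x^6 + 63x^5 + 245x^4 + 945x^3 + 1911x^2 + 2961x + 1807
each image's coordinates form column j of the matrix


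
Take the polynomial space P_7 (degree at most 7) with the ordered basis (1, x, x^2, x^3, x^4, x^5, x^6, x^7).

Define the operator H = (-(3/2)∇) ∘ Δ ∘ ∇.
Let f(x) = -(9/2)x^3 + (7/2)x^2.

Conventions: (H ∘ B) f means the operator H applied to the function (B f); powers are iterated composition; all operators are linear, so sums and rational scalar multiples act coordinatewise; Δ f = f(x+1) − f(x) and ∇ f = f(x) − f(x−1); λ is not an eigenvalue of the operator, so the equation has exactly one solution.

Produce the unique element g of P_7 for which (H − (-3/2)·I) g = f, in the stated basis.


write g with unknown coordinates in the stated basis and equate coefficients in (H − (-3/2)·I) g = f
solving from the highest basis element down gives g = -3x^3 + (7/3)x^2 - 18
check: H g = 27
so H g − (-3/2)·g = -(9/2)x^3 + (7/2)x^2 = f ✓

g(x) = -3x^3 + (7/3)x^2 - 18


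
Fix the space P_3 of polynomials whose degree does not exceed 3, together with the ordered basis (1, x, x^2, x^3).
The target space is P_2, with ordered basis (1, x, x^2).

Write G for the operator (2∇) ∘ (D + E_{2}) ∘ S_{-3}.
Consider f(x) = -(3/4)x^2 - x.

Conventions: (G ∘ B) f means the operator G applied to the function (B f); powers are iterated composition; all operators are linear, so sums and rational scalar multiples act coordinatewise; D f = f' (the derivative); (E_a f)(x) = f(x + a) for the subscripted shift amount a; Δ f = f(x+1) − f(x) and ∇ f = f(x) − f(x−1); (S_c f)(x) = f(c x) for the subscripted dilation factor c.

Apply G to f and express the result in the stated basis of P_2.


the image equals g(x) = -27x - 123/2

S_{-3} f = -(27/4)x^2 + 3x
D S_{-3} f = -(27/2)x + 3
E_{2} S_{-3} f = -(27/4)x^2 - 24x - 21
(D + E_{2}) S_{-3} f = -(27/4)x^2 - (75/2)x - 18
∇ (D + E_{2}) S_{-3} f = -(27/2)x - 123/4
(2∇) (D + E_{2}) S_{-3} f = -27x - 123/2


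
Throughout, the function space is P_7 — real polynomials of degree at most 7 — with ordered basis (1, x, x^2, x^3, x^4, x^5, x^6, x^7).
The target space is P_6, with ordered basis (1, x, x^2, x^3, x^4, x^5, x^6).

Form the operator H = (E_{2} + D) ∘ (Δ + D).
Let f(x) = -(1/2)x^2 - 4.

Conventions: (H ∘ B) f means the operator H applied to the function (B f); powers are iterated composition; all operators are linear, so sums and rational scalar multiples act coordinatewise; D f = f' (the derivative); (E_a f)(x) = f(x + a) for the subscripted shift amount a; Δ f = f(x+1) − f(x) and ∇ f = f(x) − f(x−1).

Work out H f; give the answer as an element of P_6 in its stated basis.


Δ f = -x - 1/2
D f = -x
(Δ + D) f = -2x - 1/2
E_{2} (Δ + D) f = -2x - 9/2
D (Δ + D) f = -2
(E_{2} + D) (Δ + D) f = -2x - 13/2

the result is g(x) = -2x - 13/2


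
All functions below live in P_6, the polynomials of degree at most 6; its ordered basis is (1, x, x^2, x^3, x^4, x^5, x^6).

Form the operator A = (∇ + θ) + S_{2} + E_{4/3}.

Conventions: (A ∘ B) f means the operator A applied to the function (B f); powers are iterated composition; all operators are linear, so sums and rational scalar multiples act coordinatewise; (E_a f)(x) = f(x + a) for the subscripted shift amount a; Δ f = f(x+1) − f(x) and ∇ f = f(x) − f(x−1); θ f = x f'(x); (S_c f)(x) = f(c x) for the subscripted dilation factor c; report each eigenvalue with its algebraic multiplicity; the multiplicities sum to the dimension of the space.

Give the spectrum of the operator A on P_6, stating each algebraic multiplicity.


image of 1: 2
image of x: 4x + 7/3
image of x^2: 7x^2 + (14/3)x + 7/9
image of x^3: 12x^3 + 7x^2 + (7/3)x + 91/27
image of x^4: 21x^4 + (28/3)x^3 + (14/3)x^2 + (364/27)x + 175/81
image of x^5: 38x^5 + (35/3)x^4 + (70/9)x^3 + (910/27)x^2 + (875/81)x + 1267/243
image of x^6: 71x^6 + 14x^5 + (35/3)x^4 + (1820/27)x^3 + (875/27)x^2 + (2534/81)x + 3367/729
the matrix is upper triangular; its diagonal is (2, 4, 7, 12, 21, 38, 71)
for a triangular matrix the eigenvalues are the diagonal entries, with algebraic multiplicity their repetition count

λ = 2 (multiplicity 1), λ = 4 (multiplicity 1), λ = 7 (multiplicity 1), λ = 12 (multiplicity 1), λ = 21 (multiplicity 1), λ = 38 (multiplicity 1), λ = 71 (multiplicity 1)


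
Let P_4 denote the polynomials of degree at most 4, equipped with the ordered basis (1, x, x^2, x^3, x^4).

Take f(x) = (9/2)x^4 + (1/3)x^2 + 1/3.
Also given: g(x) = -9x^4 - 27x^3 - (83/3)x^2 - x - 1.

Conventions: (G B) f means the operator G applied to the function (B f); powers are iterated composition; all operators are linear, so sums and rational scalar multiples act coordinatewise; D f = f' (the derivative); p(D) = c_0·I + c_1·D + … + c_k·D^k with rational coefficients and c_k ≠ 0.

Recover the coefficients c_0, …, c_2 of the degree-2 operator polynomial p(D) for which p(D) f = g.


p(D) = -2·I − (3/2)·D − (1/2)·D^2, i.e. c_0 = -2, c_1 = -3/2, c_2 = -1/2

D^0 f = (9/2)x^4 + (1/3)x^2 + 1/3
D^1 f = 18x^3 + (2/3)x
D^2 f = 54x^2 + 2/3
matching coefficients of g against c_0 f + c_1 Df + … from the top degree down determines the c_i
solution: c_0 = -2, c_1 = -3/2, c_2 = -1/2


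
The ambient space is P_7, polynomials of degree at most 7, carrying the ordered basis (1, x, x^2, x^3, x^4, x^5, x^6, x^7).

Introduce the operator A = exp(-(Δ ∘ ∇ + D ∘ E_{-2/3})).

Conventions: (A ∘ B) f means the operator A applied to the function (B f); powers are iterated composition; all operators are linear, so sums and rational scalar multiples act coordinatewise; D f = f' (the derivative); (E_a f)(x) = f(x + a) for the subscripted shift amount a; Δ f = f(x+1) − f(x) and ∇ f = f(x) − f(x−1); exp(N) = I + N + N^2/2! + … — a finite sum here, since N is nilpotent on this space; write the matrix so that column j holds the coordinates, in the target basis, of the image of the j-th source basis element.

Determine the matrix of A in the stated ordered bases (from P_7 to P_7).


image of 1: 1
image of x: x - 1
image of x^2: x^2 - 2x + 1/3
image of x^3: x^3 - 3x^2 + x - 1/3
image of x^4: x^4 - 4x^3 + 2x^2 - (4/3)x + 77/27
image of x^5: x^5 - 5x^4 + (10/3)x^3 - (10/3)x^2 + (385/27)x - 191/81
image of x^6: x^6 - 6x^5 + 5x^4 - (20/3)x^3 + (385/9)x^2 - (382/27)x - 137/81
image of x^7: x^7 - 7x^6 + 7x^5 - (35/3)x^4 + (2695/27)x^3 - (1337/27)x^2 - (959/81)x - 28267/729
each image's coordinates form column j of the matrix

the matrix is [[1, -1, 1/3, -1/3, 77/27, -191/81, -137/81, -28267/729]; [0, 1, -2, 1, -4/3, 385/27, -382/27, -959/81]; [0, 0, 1, -3, 2, -10/3, 385/9, -1337/27]; [0, 0, 0, 1, -4, 10/3, -20/3, 2695/27]; [0, 0, 0, 0, 1, -5, 5, -35/3]; [0, 0, 0, 0, 0, 1, -6, 7]; [0, 0, 0, 0, 0, 0, 1, -7]; [0, 0, 0, 0, 0, 0, 0, 1]] (rows listed top to bottom)


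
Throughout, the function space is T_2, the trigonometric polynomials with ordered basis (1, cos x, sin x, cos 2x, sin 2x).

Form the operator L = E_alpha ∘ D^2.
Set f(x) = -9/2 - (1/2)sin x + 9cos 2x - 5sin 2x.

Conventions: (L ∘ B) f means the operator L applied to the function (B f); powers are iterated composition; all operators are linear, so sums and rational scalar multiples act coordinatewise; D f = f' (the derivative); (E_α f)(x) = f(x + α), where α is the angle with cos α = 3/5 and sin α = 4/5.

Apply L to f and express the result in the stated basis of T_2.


the result is g(x) = (2/5)cos x + (3/10)sin x + (732/25)cos 2x + (724/25)sin 2x

D f = -(1/2)cos x - 10cos 2x - 18sin 2x
D D f = (1/2)sin x - 36cos 2x + 20sin 2x
E_alpha D^2 f = (2/5)cos x + (3/10)sin x + (732/25)cos 2x + (724/25)sin 2x


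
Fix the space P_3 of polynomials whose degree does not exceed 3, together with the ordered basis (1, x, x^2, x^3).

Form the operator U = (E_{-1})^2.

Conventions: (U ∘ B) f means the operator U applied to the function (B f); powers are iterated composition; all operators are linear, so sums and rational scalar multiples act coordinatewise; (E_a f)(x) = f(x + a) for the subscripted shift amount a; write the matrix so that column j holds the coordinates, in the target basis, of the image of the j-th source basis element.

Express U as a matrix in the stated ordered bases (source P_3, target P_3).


image of 1: 1
image of x: x - 2
image of x^2: x^2 - 4x + 4
image of x^3: x^3 - 6x^2 + 12x - 8
each image's coordinates form column j of the matrix

the matrix is [[1, -2, 4, -8]; [0, 1, -4, 12]; [0, 0, 1, -6]; [0, 0, 0, 1]] (rows listed top to bottom)


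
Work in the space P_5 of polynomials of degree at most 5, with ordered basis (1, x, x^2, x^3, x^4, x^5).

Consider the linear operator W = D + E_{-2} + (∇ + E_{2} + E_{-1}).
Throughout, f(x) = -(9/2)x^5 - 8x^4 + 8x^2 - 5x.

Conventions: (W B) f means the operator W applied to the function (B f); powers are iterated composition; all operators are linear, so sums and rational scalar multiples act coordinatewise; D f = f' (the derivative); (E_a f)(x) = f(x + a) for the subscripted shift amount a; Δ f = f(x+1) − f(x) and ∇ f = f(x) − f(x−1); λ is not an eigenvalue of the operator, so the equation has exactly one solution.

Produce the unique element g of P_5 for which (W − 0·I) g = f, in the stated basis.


write g with unknown coordinates in the stated basis and equate coefficients in (W − 0·I) g = f
solving from the highest basis element down gives g = -(3/2)x^5 - (1/6)x^4 + (362/9)x^3 - (314/9)x^2 - (5945/27)x + 13625/81
check: W g = -(9/2)x^5 - 8x^4 + 8x^2 - 5x
so W g − 0·g = -(9/2)x^5 - 8x^4 + 8x^2 - 5x = f ✓

g(x) = -(3/2)x^5 - (1/6)x^4 + (362/9)x^3 - (314/9)x^2 - (5945/27)x + 13625/81


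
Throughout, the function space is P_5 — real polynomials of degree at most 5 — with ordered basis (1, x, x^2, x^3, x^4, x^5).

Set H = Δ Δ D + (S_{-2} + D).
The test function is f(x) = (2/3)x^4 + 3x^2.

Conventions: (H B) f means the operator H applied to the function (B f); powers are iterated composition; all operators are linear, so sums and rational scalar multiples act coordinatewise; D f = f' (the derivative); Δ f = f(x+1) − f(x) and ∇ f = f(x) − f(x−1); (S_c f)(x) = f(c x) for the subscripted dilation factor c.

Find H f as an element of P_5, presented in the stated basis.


D f = (8/3)x^3 + 6x
Δ D f = 8x^2 + 8x + 26/3
Δ Δ D f = 16x + 16
S_{-2} f = (32/3)x^4 + 12x^2
D f = (8/3)x^3 + 6x
(S_{-2} + D) f = (32/3)x^4 + (8/3)x^3 + 12x^2 + 6x
(Δ Δ D + (S_{-2} + D)) f = (32/3)x^4 + (8/3)x^3 + 12x^2 + 22x + 16

g(x) = (32/3)x^4 + (8/3)x^3 + 12x^2 + 22x + 16


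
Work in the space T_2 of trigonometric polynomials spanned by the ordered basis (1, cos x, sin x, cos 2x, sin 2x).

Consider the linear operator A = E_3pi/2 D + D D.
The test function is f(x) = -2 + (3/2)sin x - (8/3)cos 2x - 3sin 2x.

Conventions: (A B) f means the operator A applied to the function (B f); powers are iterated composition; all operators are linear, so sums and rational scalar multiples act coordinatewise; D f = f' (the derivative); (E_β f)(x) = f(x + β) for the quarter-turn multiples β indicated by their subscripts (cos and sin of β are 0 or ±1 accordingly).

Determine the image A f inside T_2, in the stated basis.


D f = (3/2)cos x - 6cos 2x + (16/3)sin 2x
E_3pi/2 D f = (3/2)sin x + 6cos 2x - (16/3)sin 2x
D f = (3/2)cos x - 6cos 2x + (16/3)sin 2x
D D f = -(3/2)sin x + (32/3)cos 2x + 12sin 2x
(E_3pi/2 D + D D) f = (50/3)cos 2x + (20/3)sin 2x

the result is g(x) = (50/3)cos 2x + (20/3)sin 2x


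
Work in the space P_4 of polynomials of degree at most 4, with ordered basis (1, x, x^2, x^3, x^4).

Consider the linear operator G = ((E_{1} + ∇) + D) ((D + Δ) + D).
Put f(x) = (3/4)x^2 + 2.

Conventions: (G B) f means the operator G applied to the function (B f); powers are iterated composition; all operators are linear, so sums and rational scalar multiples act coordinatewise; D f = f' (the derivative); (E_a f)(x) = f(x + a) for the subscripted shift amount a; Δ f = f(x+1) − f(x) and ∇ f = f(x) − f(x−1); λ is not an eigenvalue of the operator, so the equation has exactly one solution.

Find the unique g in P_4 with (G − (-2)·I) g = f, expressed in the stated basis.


write g with unknown coordinates in the stated basis and equate coefficients in (G − (-2)·I) g = f
solving from the highest basis element down gives g = (3/8)x^2 - (9/8)x - 7/8
check: G g = (9/4)x + 15/4
so G g − (-2)·g = (3/4)x^2 + 2 = f ✓

the image equals g(x) = (3/8)x^2 - (9/8)x - 7/8


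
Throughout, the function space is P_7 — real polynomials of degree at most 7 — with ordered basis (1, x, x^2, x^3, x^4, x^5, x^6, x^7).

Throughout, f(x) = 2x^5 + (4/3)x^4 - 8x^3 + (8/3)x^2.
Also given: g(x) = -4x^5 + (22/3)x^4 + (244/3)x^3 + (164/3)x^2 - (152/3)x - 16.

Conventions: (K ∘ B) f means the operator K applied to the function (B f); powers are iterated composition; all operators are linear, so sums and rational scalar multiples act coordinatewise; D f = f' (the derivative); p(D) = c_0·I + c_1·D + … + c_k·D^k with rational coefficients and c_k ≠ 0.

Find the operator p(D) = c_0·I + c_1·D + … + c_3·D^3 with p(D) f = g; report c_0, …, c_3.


p(D) = -2·I + D + (3/2)·D^2 + (1/2)·D^3, i.e. c_0 = -2, c_1 = 1, c_2 = 3/2, c_3 = 1/2

D^0 f = 2x^5 + (4/3)x^4 - 8x^3 + (8/3)x^2
D^1 f = 10x^4 + (16/3)x^3 - 24x^2 + (16/3)x
D^2 f = 40x^3 + 16x^2 - 48x + 16/3
D^3 f = 120x^2 + 32x - 48
matching coefficients of g against c_0 f + c_1 Df + … from the top degree down determines the c_i
solution: c_0 = -2, c_1 = 1, c_2 = 3/2, c_3 = 1/2


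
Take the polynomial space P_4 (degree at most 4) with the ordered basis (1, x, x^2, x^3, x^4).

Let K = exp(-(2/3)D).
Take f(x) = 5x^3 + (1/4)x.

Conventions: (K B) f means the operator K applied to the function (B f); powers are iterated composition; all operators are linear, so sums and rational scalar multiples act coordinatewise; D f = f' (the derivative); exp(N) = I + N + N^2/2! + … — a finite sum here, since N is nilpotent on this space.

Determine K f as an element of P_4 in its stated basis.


the result is g(x) = 5x^3 - 10x^2 + (83/12)x - 89/54

order-1 term: -10x^2 - 1/6
order-2 term: (20/3)x
order-3 term: -40/27
the series for exp(-(2/3)D) f terminates at order 3
exp(-(2/3)D) f = 5x^3 - 10x^2 + (83/12)x - 89/54


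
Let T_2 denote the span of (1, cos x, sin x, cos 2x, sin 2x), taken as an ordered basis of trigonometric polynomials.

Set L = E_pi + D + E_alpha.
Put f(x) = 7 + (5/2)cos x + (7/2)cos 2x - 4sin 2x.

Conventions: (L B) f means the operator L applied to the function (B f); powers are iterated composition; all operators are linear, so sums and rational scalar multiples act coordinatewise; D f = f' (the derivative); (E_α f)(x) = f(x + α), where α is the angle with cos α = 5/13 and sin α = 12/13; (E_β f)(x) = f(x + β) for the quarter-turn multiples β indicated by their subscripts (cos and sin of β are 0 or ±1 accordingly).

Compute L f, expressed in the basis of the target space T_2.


the image equals g(x) = 14 - (20/13)cos x - (125/26)sin x - (1657/169)cos 2x - (1803/169)sin 2x

E_pi f = 7 - (5/2)cos x + (7/2)cos 2x - 4sin 2x
D f = -(5/2)sin x - 8cos 2x - 7sin 2x
E_alpha f = 7 + (25/26)cos x - (30/13)sin x - (1793/338)cos 2x + (56/169)sin 2x
(E_pi + D + E_alpha) f = 14 - (20/13)cos x - (125/26)sin x - (1657/169)cos 2x - (1803/169)sin 2x


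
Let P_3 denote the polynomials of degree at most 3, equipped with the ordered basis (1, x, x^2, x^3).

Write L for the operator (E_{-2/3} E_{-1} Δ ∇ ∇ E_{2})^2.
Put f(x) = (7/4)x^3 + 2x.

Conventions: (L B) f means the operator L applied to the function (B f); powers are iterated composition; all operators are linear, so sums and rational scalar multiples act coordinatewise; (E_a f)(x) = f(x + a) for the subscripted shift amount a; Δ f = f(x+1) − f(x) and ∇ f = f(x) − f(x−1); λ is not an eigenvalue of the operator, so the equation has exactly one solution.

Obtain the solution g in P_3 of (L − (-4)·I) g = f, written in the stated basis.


g(x) = (7/16)x^3 + (1/2)x

write g with unknown coordinates in the stated basis and equate coefficients in (L − (-4)·I) g = f
solving from the highest basis element down gives g = (7/16)x^3 + (1/2)x
check: L g = 0
so L g − (-4)·g = (7/4)x^3 + 2x = f ✓


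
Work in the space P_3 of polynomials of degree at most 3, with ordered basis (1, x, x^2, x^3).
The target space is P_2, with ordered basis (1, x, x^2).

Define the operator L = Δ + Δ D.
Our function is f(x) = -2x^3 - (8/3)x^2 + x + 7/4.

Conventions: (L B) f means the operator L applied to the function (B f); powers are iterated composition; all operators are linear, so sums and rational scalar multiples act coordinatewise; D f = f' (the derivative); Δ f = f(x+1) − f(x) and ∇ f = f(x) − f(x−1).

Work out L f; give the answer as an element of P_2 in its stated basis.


the image equals g(x) = -6x^2 - (70/3)x - 15

Δ f = -6x^2 - (34/3)x - 11/3
D f = -6x^2 - (16/3)x + 1
Δ D f = -12x - 34/3
(Δ + Δ D) f = -6x^2 - (70/3)x - 15


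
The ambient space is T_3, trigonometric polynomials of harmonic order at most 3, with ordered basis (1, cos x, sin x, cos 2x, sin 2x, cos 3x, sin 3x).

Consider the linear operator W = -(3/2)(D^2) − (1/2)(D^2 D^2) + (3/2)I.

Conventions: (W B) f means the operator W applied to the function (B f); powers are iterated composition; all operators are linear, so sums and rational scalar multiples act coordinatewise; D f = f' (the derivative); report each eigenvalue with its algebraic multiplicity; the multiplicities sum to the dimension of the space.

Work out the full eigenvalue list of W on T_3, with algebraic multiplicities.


image of 1: 3/2
image of cos x: (5/2)cos x
image of sin x: (5/2)sin x
image of cos 2x: -(1/2)cos 2x
image of sin 2x: -(1/2)sin 2x
image of cos 3x: -(51/2)cos 3x
image of sin 3x: -(51/2)sin 3x
the matrix is diagonal; its diagonal is (3/2, 5/2, 5/2, -1/2, -1/2, -51/2, -51/2)
for a triangular matrix the eigenvalues are the diagonal entries, with algebraic multiplicity their repetition count

λ = -51/2 (multiplicity 2), λ = -1/2 (multiplicity 2), λ = 3/2 (multiplicity 1), λ = 5/2 (multiplicity 2)


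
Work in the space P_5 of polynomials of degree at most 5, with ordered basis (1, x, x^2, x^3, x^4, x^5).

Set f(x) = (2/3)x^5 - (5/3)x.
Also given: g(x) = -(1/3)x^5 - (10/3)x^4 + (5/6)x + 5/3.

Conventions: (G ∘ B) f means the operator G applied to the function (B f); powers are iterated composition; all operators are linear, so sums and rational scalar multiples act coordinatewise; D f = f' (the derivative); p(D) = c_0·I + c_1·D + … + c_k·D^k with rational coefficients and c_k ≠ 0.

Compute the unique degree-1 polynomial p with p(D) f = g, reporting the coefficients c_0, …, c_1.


D^0 f = (2/3)x^5 - (5/3)x
D^1 f = (10/3)x^4 - 5/3
matching coefficients of g against c_0 f + c_1 Df + … from the top degree down determines the c_i
solution: c_0 = -1/2, c_1 = -1

c_0 = -1/2, c_1 = -1


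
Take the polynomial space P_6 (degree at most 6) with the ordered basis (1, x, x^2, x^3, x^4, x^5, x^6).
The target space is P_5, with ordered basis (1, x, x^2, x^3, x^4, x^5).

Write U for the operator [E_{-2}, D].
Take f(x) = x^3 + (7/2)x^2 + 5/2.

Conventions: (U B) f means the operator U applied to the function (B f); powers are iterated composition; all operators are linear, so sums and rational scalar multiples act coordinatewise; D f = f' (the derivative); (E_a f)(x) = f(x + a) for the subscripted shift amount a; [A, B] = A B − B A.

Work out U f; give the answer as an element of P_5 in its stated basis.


D f = 3x^2 + 7x
E_{-2} D f = 3x^2 - 5x - 2
E_{-2} f = x^3 - (5/2)x^2 - 2x + 17/2
D E_{-2} f = 3x^2 - 5x - 2
[E_{-2}, D] f = 0

the image equals g(x) = 0


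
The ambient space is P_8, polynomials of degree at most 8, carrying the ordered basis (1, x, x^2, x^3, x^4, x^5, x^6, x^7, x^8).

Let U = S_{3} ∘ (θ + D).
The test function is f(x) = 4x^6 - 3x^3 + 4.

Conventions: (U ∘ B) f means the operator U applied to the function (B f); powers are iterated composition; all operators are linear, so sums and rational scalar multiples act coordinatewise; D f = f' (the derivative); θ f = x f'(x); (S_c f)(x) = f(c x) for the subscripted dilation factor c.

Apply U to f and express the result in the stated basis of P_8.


the image equals g(x) = 17496x^6 + 5832x^5 - 243x^3 - 81x^2

θ f = 24x^6 - 9x^3
D f = 24x^5 - 9x^2
(θ + D) f = 24x^6 + 24x^5 - 9x^3 - 9x^2
S_{3} (θ + D) f = 17496x^6 + 5832x^5 - 243x^3 - 81x^2


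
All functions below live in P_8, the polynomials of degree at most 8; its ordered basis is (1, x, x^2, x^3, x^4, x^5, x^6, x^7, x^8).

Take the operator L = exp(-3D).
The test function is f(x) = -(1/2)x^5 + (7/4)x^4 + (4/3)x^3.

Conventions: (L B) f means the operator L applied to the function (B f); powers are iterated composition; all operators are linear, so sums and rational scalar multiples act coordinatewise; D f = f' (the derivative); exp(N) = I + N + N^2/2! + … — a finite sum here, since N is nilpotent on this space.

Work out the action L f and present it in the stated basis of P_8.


g(x) = -(1/2)x^5 + (37/4)x^4 - (194/3)x^3 + (435/2)x^2 - (711/2)x + 909/4

order-1 term: (15/2)x^4 - 21x^3 - 12x^2
order-2 term: -45x^3 + (189/2)x^2 + 36x
order-3 term: 135x^2 - 189x - 36
order-4 term: -(405/2)x + 567/4
order-5 term: 243/2
the series for exp(-3D) f terminates at order 5
exp(-3D) f = -(1/2)x^5 + (37/4)x^4 - (194/3)x^3 + (435/2)x^2 - (711/2)x + 909/4


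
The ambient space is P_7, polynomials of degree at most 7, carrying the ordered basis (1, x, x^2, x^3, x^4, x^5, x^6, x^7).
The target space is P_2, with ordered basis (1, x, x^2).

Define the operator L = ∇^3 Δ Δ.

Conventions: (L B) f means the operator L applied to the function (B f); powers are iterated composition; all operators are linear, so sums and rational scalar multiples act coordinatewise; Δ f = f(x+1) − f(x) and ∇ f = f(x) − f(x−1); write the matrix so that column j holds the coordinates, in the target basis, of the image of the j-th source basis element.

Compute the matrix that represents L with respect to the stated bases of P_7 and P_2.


image of 1: 0
image of x: 0
image of x^2: 0
image of x^3: 0
image of x^4: 0
image of x^5: 120
image of x^6: 720x - 360
image of x^7: 2520x^2 - 2520x + 1680
each image's coordinates form column j of the matrix

the matrix is [[0, 0, 0, 0, 0, 120, -360, 1680]; [0, 0, 0, 0, 0, 0, 720, -2520]; [0, 0, 0, 0, 0, 0, 0, 2520]] (rows listed top to bottom)


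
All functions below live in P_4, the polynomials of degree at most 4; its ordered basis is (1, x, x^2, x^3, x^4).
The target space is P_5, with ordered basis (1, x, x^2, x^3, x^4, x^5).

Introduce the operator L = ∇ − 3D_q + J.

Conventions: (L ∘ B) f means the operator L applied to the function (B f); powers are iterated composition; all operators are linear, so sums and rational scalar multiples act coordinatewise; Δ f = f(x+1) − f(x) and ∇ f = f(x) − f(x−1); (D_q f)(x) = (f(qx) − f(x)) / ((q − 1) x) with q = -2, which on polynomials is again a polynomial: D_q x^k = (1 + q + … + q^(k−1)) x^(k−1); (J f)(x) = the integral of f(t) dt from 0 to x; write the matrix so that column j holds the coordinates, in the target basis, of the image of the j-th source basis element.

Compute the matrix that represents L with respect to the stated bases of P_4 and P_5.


the matrix is [[0, -2, -1, 1, -1]; [1, 0, 5, -3, 4]; [0, 1/2, 0, -6, -6]; [0, 0, 1/3, 0, 19]; [0, 0, 0, 1/4, 0]; [0, 0, 0, 0, 1/5]] (rows listed top to bottom)

image of 1: x
image of x: (1/2)x^2 - 2
image of x^2: (1/3)x^3 + 5x - 1
image of x^3: (1/4)x^4 - 6x^2 - 3x + 1
image of x^4: (1/5)x^5 + 19x^3 - 6x^2 + 4x - 1
each image's coordinates form column j of the matrix


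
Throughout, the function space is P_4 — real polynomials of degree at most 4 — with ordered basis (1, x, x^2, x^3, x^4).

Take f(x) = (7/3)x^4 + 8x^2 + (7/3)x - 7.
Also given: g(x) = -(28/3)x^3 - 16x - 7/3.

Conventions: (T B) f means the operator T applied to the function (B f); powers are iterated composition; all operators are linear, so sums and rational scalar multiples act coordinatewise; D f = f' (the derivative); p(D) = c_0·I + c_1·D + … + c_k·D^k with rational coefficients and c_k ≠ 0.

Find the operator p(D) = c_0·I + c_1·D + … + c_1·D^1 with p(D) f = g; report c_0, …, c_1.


p(D) = -D, i.e. c_0 = 0, c_1 = -1

D^0 f = (7/3)x^4 + 8x^2 + (7/3)x - 7
D^1 f = (28/3)x^3 + 16x + 7/3
matching coefficients of g against c_0 f + c_1 Df + … from the top degree down determines the c_i
solution: c_0 = 0, c_1 = -1


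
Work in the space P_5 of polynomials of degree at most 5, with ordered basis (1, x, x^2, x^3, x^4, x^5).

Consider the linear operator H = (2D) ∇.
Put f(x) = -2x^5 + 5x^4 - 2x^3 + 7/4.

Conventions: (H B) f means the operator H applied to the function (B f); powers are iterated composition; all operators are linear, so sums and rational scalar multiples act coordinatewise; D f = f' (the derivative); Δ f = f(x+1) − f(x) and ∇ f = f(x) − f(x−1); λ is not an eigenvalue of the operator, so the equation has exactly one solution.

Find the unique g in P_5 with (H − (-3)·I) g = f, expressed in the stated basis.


g(x) = -(2/3)x^5 + (5/3)x^4 + (74/9)x^3 - (80/3)x^2 - (32/3)x + 551/12

write g with unknown coordinates in the stated basis and equate coefficients in (H − (-3)·I) g = f
solving from the highest basis element down gives g = -(2/3)x^5 + (5/3)x^4 + (74/9)x^3 - (80/3)x^2 - (32/3)x + 551/12
check: H g = -(80/3)x^3 + 80x^2 + 32x - 136
so H g − (-3)·g = -2x^5 + 5x^4 - 2x^3 + 7/4 = f ✓


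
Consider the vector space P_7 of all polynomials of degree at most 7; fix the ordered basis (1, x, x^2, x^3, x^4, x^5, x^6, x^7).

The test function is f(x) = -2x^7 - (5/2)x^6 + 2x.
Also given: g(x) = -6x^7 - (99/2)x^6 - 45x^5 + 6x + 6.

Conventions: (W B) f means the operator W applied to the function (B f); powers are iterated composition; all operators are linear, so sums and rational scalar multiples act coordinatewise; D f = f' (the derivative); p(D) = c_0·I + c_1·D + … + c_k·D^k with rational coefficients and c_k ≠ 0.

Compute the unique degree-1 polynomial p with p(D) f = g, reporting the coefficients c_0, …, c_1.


c_0 = 3, c_1 = 3

D^0 f = -2x^7 - (5/2)x^6 + 2x
D^1 f = -14x^6 - 15x^5 + 2
matching coefficients of g against c_0 f + c_1 Df + … from the top degree down determines the c_i
solution: c_0 = 3, c_1 = 3


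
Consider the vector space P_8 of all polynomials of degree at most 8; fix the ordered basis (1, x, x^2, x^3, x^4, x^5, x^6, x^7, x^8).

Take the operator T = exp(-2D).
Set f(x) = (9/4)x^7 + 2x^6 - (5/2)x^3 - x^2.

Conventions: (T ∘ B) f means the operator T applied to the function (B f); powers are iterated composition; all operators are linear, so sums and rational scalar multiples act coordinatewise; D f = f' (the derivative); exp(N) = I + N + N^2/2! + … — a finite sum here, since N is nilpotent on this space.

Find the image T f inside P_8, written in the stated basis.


order-1 term: -(63/2)x^6 - 24x^5 + 15x^2 + 4x
order-2 term: 189x^5 + 120x^4 - 30x - 4
order-3 term: -630x^4 - 320x^3 + 20
order-4 term: 1260x^3 + 480x^2
order-5 term: -1512x^2 - 384x
order-6 term: 1008x + 128
order-7 term: -288
the series for exp(-2D) f terminates at order 7
exp(-2D) f = (9/4)x^7 - (59/2)x^6 + 165x^5 - 510x^4 + (1875/2)x^3 - 1018x^2 + 598x - 144

the image equals g(x) = (9/4)x^7 - (59/2)x^6 + 165x^5 - 510x^4 + (1875/2)x^3 - 1018x^2 + 598x - 144


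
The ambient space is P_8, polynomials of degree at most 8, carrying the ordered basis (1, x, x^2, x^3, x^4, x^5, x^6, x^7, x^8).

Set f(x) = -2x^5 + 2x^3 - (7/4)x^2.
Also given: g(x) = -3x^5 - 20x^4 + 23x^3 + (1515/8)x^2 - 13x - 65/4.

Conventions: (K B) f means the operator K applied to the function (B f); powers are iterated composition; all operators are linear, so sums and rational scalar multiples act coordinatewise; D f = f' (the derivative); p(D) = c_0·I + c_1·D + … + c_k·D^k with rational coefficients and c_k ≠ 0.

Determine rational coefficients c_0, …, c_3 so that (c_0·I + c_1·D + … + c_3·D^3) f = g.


p(D) = (3/2)·I + 2·D − (1/2)·D^2 − (3/2)·D^3, i.e. c_0 = 3/2, c_1 = 2, c_2 = -1/2, c_3 = -3/2

D^0 f = -2x^5 + 2x^3 - (7/4)x^2
D^1 f = -10x^4 + 6x^2 - (7/2)x
D^2 f = -40x^3 + 12x - 7/2
D^3 f = -120x^2 + 12
matching coefficients of g against c_0 f + c_1 Df + … from the top degree down determines the c_i
solution: c_0 = 3/2, c_1 = 2, c_2 = -1/2, c_3 = -3/2


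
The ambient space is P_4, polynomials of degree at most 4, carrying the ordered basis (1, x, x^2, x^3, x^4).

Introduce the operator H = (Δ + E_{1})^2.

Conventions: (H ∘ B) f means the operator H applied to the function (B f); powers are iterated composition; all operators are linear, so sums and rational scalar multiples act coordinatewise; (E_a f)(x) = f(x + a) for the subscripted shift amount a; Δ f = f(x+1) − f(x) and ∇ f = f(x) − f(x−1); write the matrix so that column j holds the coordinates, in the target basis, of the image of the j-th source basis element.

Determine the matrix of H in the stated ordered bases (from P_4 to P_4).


the matrix is [[1, 4, 12, 28, 60]; [0, 1, 8, 36, 112]; [0, 0, 1, 12, 72]; [0, 0, 0, 1, 16]; [0, 0, 0, 0, 1]] (rows listed top to bottom)

image of 1: 1
image of x: x + 4
image of x^2: x^2 + 8x + 12
image of x^3: x^3 + 12x^2 + 36x + 28
image of x^4: x^4 + 16x^3 + 72x^2 + 112x + 60
each image's coordinates form column j of the matrix


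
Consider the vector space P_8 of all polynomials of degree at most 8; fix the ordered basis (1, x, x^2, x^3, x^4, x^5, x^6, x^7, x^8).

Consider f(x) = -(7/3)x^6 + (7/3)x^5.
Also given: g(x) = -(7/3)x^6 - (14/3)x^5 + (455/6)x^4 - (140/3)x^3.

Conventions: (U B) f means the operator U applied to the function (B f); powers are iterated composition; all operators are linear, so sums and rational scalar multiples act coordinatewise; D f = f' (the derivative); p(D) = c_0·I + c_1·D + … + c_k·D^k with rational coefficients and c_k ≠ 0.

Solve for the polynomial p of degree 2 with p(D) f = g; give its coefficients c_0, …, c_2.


p(D) = I + (1/2)·D − D^2, i.e. c_0 = 1, c_1 = 1/2, c_2 = -1

D^0 f = -(7/3)x^6 + (7/3)x^5
D^1 f = -14x^5 + (35/3)x^4
D^2 f = -70x^4 + (140/3)x^3
matching coefficients of g against c_0 f + c_1 Df + … from the top degree down determines the c_i
solution: c_0 = 1, c_1 = 1/2, c_2 = -1


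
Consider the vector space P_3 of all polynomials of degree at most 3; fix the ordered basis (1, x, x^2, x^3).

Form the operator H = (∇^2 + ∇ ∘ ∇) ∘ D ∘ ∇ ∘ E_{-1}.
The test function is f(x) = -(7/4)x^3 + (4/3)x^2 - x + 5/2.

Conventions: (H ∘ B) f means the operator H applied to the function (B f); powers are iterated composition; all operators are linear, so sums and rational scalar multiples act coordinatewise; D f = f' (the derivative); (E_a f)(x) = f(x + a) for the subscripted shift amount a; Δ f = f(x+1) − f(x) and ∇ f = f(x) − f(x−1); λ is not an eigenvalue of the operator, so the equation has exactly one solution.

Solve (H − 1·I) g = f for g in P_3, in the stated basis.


the result is g(x) = (7/4)x^3 - (4/3)x^2 + x - 5/2

write g with unknown coordinates in the stated basis and equate coefficients in (H − 1·I) g = f
solving from the highest basis element down gives g = (7/4)x^3 - (4/3)x^2 + x - 5/2
check: H g = 0
so H g − 1·g = -(7/4)x^3 + (4/3)x^2 - x + 5/2 = f ✓


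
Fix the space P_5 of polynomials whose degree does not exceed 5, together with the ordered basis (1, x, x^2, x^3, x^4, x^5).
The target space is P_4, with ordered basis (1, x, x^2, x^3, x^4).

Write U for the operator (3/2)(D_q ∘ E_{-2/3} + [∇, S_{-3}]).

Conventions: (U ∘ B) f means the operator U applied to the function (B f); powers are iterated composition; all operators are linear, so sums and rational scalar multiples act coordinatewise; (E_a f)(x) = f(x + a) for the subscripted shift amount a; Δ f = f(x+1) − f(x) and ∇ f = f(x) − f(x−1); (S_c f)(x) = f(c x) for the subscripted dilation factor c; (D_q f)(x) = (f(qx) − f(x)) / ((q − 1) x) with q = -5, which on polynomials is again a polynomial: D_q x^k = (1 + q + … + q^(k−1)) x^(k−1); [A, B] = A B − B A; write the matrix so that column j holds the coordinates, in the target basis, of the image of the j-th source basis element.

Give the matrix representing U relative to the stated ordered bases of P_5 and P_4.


image of 1: 0
image of x: -9/2
image of x^2: 30x - 14
image of x^3: -(261/2)x^2 + 120x - 40
image of x^4: 492x^3 - 732x^2 + 488x - 1096/9
image of x^5: -(3297/2)x^4 + 3760x^3 - 3640x^2 + (16360/9)x - 9842/27
each image's coordinates form column j of the matrix

the matrix is [[0, -9/2, -14, -40, -1096/9, -9842/27]; [0, 0, 30, 120, 488, 16360/9]; [0, 0, 0, -261/2, -732, -3640]; [0, 0, 0, 0, 492, 3760]; [0, 0, 0, 0, 0, -3297/2]] (rows listed top to bottom)


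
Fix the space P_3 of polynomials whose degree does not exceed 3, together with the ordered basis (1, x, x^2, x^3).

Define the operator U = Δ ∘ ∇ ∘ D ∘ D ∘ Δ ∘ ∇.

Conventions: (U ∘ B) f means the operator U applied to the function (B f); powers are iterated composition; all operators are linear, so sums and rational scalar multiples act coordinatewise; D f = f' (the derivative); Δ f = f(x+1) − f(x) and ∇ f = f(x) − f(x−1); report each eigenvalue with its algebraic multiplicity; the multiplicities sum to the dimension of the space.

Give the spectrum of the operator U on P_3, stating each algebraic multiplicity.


λ = 0 (multiplicity 4)

image of 1: 0
image of x: 0
image of x^2: 0
image of x^3: 0
the matrix is upper triangular; its diagonal is (0, 0, 0, 0)
for a triangular matrix the eigenvalues are the diagonal entries, with algebraic multiplicity their repetition count


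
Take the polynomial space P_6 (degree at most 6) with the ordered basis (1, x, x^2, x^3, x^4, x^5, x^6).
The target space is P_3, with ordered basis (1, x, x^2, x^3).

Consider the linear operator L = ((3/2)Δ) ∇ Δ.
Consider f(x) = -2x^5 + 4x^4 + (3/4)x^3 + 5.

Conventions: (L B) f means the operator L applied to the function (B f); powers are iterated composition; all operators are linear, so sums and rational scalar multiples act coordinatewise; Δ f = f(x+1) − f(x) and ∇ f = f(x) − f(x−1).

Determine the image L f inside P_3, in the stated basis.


Δ f = -10x^4 - 4x^3 + (25/4)x^2 + (33/4)x + 11/4
∇ Δ f = -40x^3 + 48x^2 - (31/2)x + 8
Δ ∇ Δ f = -120x^2 - 24x - 15/2
((3/2)Δ) ∇ Δ f = -180x^2 - 36x - 45/4

the image equals g(x) = -180x^2 - 36x - 45/4


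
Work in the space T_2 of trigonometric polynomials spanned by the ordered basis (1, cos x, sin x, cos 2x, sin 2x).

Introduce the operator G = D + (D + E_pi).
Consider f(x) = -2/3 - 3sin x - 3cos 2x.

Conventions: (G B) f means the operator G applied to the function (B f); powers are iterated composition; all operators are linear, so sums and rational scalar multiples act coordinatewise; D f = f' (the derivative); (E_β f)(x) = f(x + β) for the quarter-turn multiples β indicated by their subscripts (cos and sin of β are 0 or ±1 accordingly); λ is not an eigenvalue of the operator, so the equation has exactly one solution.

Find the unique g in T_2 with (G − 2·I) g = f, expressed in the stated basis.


write g with unknown coordinates in the stated basis and equate coefficients in (G − 2·I) g = f
solving from the highest basis element down gives g = 2/3 + (6/13)cos x + (9/13)sin x + (3/17)cos 2x - (12/17)sin 2x
check: G g = 2/3 + (12/13)cos x - (21/13)sin x - (45/17)cos 2x - (24/17)sin 2x
so G g − 2·g = -2/3 - 3sin x - 3cos 2x = f ✓

g(x) = 2/3 + (6/13)cos x + (9/13)sin x + (3/17)cos 2x - (12/17)sin 2x


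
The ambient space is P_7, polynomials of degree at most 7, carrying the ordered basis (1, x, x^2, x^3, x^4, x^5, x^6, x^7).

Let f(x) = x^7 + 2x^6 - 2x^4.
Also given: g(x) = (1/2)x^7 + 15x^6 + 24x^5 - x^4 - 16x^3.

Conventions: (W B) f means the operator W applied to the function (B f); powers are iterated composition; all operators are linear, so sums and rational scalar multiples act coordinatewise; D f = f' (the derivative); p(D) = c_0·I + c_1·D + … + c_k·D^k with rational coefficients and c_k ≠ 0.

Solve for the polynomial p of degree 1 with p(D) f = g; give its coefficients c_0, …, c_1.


D^0 f = x^7 + 2x^6 - 2x^4
D^1 f = 7x^6 + 12x^5 - 8x^3
matching coefficients of g against c_0 f + c_1 Df + … from the top degree down determines the c_i
solution: c_0 = 1/2, c_1 = 2

c_0 = 1/2, c_1 = 2
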